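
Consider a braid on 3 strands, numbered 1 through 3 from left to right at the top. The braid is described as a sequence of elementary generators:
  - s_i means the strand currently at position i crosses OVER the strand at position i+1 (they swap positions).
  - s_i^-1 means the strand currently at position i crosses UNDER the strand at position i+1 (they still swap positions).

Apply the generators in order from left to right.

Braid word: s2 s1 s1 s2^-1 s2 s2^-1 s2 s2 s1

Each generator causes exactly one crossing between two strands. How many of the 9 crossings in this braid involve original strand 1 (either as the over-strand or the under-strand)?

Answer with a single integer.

Answer: 3

Derivation:
Gen 1: crossing 2x3. Involves strand 1? no. Count so far: 0
Gen 2: crossing 1x3. Involves strand 1? yes. Count so far: 1
Gen 3: crossing 3x1. Involves strand 1? yes. Count so far: 2
Gen 4: crossing 3x2. Involves strand 1? no. Count so far: 2
Gen 5: crossing 2x3. Involves strand 1? no. Count so far: 2
Gen 6: crossing 3x2. Involves strand 1? no. Count so far: 2
Gen 7: crossing 2x3. Involves strand 1? no. Count so far: 2
Gen 8: crossing 3x2. Involves strand 1? no. Count so far: 2
Gen 9: crossing 1x2. Involves strand 1? yes. Count so far: 3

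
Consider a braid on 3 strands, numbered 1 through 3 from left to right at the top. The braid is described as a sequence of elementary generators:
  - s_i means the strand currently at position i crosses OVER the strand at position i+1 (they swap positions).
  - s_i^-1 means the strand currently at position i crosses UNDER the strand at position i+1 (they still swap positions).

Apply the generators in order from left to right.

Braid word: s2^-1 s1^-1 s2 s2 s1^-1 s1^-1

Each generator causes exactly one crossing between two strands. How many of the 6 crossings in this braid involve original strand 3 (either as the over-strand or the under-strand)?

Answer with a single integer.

Gen 1: crossing 2x3. Involves strand 3? yes. Count so far: 1
Gen 2: crossing 1x3. Involves strand 3? yes. Count so far: 2
Gen 3: crossing 1x2. Involves strand 3? no. Count so far: 2
Gen 4: crossing 2x1. Involves strand 3? no. Count so far: 2
Gen 5: crossing 3x1. Involves strand 3? yes. Count so far: 3
Gen 6: crossing 1x3. Involves strand 3? yes. Count so far: 4

Answer: 4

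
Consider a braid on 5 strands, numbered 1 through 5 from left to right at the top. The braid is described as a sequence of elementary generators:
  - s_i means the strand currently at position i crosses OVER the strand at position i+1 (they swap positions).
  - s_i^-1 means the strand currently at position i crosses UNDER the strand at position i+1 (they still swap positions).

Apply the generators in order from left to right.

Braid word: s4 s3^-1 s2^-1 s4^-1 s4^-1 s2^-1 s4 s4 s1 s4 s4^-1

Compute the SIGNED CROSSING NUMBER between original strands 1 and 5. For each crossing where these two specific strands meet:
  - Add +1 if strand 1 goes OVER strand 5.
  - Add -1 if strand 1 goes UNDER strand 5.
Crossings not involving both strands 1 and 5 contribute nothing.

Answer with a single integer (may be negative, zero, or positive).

Gen 1: crossing 4x5. Both 1&5? no. Sum: 0
Gen 2: crossing 3x5. Both 1&5? no. Sum: 0
Gen 3: crossing 2x5. Both 1&5? no. Sum: 0
Gen 4: crossing 3x4. Both 1&5? no. Sum: 0
Gen 5: crossing 4x3. Both 1&5? no. Sum: 0
Gen 6: crossing 5x2. Both 1&5? no. Sum: 0
Gen 7: crossing 3x4. Both 1&5? no. Sum: 0
Gen 8: crossing 4x3. Both 1&5? no. Sum: 0
Gen 9: crossing 1x2. Both 1&5? no. Sum: 0
Gen 10: crossing 3x4. Both 1&5? no. Sum: 0
Gen 11: crossing 4x3. Both 1&5? no. Sum: 0

Answer: 0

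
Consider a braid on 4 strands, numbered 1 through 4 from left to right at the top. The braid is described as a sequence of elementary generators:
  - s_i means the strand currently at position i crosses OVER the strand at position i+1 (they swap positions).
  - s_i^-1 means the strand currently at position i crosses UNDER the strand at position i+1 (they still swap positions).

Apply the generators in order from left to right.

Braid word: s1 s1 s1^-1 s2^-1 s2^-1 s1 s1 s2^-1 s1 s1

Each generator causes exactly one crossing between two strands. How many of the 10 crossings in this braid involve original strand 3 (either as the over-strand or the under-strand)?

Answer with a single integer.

Answer: 5

Derivation:
Gen 1: crossing 1x2. Involves strand 3? no. Count so far: 0
Gen 2: crossing 2x1. Involves strand 3? no. Count so far: 0
Gen 3: crossing 1x2. Involves strand 3? no. Count so far: 0
Gen 4: crossing 1x3. Involves strand 3? yes. Count so far: 1
Gen 5: crossing 3x1. Involves strand 3? yes. Count so far: 2
Gen 6: crossing 2x1. Involves strand 3? no. Count so far: 2
Gen 7: crossing 1x2. Involves strand 3? no. Count so far: 2
Gen 8: crossing 1x3. Involves strand 3? yes. Count so far: 3
Gen 9: crossing 2x3. Involves strand 3? yes. Count so far: 4
Gen 10: crossing 3x2. Involves strand 3? yes. Count so far: 5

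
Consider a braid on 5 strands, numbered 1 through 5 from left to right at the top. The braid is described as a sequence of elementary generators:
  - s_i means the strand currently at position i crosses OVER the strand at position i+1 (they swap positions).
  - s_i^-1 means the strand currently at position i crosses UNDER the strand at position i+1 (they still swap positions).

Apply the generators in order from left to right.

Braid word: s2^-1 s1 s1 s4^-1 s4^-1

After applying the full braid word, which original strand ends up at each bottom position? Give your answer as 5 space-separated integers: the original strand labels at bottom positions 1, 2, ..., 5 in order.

Gen 1 (s2^-1): strand 2 crosses under strand 3. Perm now: [1 3 2 4 5]
Gen 2 (s1): strand 1 crosses over strand 3. Perm now: [3 1 2 4 5]
Gen 3 (s1): strand 3 crosses over strand 1. Perm now: [1 3 2 4 5]
Gen 4 (s4^-1): strand 4 crosses under strand 5. Perm now: [1 3 2 5 4]
Gen 5 (s4^-1): strand 5 crosses under strand 4. Perm now: [1 3 2 4 5]

Answer: 1 3 2 4 5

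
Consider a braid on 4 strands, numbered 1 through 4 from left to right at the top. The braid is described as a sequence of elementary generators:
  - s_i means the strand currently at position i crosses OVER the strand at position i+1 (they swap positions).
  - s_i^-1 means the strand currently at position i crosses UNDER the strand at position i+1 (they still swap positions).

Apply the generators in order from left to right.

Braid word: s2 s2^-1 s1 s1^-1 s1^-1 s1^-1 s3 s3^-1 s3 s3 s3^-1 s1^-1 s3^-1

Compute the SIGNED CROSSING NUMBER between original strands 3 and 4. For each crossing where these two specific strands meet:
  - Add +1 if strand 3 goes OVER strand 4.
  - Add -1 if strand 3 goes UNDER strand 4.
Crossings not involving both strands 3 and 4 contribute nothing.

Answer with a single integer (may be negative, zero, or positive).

Answer: 2

Derivation:
Gen 1: crossing 2x3. Both 3&4? no. Sum: 0
Gen 2: crossing 3x2. Both 3&4? no. Sum: 0
Gen 3: crossing 1x2. Both 3&4? no. Sum: 0
Gen 4: crossing 2x1. Both 3&4? no. Sum: 0
Gen 5: crossing 1x2. Both 3&4? no. Sum: 0
Gen 6: crossing 2x1. Both 3&4? no. Sum: 0
Gen 7: 3 over 4. Both 3&4? yes. Contrib: +1. Sum: 1
Gen 8: 4 under 3. Both 3&4? yes. Contrib: +1. Sum: 2
Gen 9: 3 over 4. Both 3&4? yes. Contrib: +1. Sum: 3
Gen 10: 4 over 3. Both 3&4? yes. Contrib: -1. Sum: 2
Gen 11: 3 under 4. Both 3&4? yes. Contrib: -1. Sum: 1
Gen 12: crossing 1x2. Both 3&4? no. Sum: 1
Gen 13: 4 under 3. Both 3&4? yes. Contrib: +1. Sum: 2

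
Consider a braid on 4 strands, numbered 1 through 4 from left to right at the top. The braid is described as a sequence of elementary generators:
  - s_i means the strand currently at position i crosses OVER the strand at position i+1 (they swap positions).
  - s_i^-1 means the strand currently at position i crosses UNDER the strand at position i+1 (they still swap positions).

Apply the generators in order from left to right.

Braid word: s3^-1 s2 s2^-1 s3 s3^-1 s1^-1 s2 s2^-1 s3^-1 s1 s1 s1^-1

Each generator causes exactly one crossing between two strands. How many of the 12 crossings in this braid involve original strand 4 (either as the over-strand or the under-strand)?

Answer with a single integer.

Answer: 8

Derivation:
Gen 1: crossing 3x4. Involves strand 4? yes. Count so far: 1
Gen 2: crossing 2x4. Involves strand 4? yes. Count so far: 2
Gen 3: crossing 4x2. Involves strand 4? yes. Count so far: 3
Gen 4: crossing 4x3. Involves strand 4? yes. Count so far: 4
Gen 5: crossing 3x4. Involves strand 4? yes. Count so far: 5
Gen 6: crossing 1x2. Involves strand 4? no. Count so far: 5
Gen 7: crossing 1x4. Involves strand 4? yes. Count so far: 6
Gen 8: crossing 4x1. Involves strand 4? yes. Count so far: 7
Gen 9: crossing 4x3. Involves strand 4? yes. Count so far: 8
Gen 10: crossing 2x1. Involves strand 4? no. Count so far: 8
Gen 11: crossing 1x2. Involves strand 4? no. Count so far: 8
Gen 12: crossing 2x1. Involves strand 4? no. Count so far: 8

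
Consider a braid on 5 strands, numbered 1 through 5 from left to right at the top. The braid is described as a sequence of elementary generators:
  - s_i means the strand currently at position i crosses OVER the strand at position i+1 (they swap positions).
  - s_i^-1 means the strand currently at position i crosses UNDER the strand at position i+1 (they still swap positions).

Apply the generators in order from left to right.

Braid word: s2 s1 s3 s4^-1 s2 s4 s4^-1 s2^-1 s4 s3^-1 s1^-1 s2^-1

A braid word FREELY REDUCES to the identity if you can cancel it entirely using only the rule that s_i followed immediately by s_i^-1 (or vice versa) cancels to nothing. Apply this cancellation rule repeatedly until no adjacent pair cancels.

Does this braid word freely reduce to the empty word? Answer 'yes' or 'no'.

Answer: yes

Derivation:
Gen 1 (s2): push. Stack: [s2]
Gen 2 (s1): push. Stack: [s2 s1]
Gen 3 (s3): push. Stack: [s2 s1 s3]
Gen 4 (s4^-1): push. Stack: [s2 s1 s3 s4^-1]
Gen 5 (s2): push. Stack: [s2 s1 s3 s4^-1 s2]
Gen 6 (s4): push. Stack: [s2 s1 s3 s4^-1 s2 s4]
Gen 7 (s4^-1): cancels prior s4. Stack: [s2 s1 s3 s4^-1 s2]
Gen 8 (s2^-1): cancels prior s2. Stack: [s2 s1 s3 s4^-1]
Gen 9 (s4): cancels prior s4^-1. Stack: [s2 s1 s3]
Gen 10 (s3^-1): cancels prior s3. Stack: [s2 s1]
Gen 11 (s1^-1): cancels prior s1. Stack: [s2]
Gen 12 (s2^-1): cancels prior s2. Stack: []
Reduced word: (empty)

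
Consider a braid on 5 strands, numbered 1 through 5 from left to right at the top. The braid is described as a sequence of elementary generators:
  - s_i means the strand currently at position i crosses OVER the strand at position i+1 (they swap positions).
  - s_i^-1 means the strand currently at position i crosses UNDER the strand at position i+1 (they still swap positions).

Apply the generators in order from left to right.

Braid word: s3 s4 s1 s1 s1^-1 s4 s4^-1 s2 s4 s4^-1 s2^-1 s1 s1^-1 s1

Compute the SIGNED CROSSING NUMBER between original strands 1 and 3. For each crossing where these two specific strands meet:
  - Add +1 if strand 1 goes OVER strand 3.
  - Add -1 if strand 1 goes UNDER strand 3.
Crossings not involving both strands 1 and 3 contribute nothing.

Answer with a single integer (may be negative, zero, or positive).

Answer: 0

Derivation:
Gen 1: crossing 3x4. Both 1&3? no. Sum: 0
Gen 2: crossing 3x5. Both 1&3? no. Sum: 0
Gen 3: crossing 1x2. Both 1&3? no. Sum: 0
Gen 4: crossing 2x1. Both 1&3? no. Sum: 0
Gen 5: crossing 1x2. Both 1&3? no. Sum: 0
Gen 6: crossing 5x3. Both 1&3? no. Sum: 0
Gen 7: crossing 3x5. Both 1&3? no. Sum: 0
Gen 8: crossing 1x4. Both 1&3? no. Sum: 0
Gen 9: crossing 5x3. Both 1&3? no. Sum: 0
Gen 10: crossing 3x5. Both 1&3? no. Sum: 0
Gen 11: crossing 4x1. Both 1&3? no. Sum: 0
Gen 12: crossing 2x1. Both 1&3? no. Sum: 0
Gen 13: crossing 1x2. Both 1&3? no. Sum: 0
Gen 14: crossing 2x1. Both 1&3? no. Sum: 0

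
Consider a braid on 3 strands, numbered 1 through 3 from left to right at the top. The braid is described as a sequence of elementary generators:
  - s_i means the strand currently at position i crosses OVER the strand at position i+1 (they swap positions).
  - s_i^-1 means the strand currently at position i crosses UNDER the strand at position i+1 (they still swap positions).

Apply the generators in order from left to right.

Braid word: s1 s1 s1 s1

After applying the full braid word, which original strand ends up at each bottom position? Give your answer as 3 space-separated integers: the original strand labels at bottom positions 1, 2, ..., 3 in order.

Gen 1 (s1): strand 1 crosses over strand 2. Perm now: [2 1 3]
Gen 2 (s1): strand 2 crosses over strand 1. Perm now: [1 2 3]
Gen 3 (s1): strand 1 crosses over strand 2. Perm now: [2 1 3]
Gen 4 (s1): strand 2 crosses over strand 1. Perm now: [1 2 3]

Answer: 1 2 3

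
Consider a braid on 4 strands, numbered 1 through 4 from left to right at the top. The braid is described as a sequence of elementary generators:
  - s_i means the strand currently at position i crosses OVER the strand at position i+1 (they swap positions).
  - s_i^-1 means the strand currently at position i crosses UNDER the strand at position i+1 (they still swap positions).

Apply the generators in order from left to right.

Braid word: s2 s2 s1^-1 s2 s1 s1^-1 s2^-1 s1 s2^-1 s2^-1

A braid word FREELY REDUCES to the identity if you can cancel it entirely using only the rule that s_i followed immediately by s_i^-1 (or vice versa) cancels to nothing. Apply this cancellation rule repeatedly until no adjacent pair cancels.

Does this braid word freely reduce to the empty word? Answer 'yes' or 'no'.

Gen 1 (s2): push. Stack: [s2]
Gen 2 (s2): push. Stack: [s2 s2]
Gen 3 (s1^-1): push. Stack: [s2 s2 s1^-1]
Gen 4 (s2): push. Stack: [s2 s2 s1^-1 s2]
Gen 5 (s1): push. Stack: [s2 s2 s1^-1 s2 s1]
Gen 6 (s1^-1): cancels prior s1. Stack: [s2 s2 s1^-1 s2]
Gen 7 (s2^-1): cancels prior s2. Stack: [s2 s2 s1^-1]
Gen 8 (s1): cancels prior s1^-1. Stack: [s2 s2]
Gen 9 (s2^-1): cancels prior s2. Stack: [s2]
Gen 10 (s2^-1): cancels prior s2. Stack: []
Reduced word: (empty)

Answer: yes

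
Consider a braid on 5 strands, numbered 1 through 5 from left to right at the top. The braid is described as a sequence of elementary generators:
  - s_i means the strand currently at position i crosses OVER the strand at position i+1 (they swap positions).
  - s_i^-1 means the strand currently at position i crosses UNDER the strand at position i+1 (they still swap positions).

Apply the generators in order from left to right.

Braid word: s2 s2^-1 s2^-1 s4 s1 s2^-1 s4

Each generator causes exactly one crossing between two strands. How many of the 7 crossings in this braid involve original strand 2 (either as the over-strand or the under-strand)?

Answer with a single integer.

Gen 1: crossing 2x3. Involves strand 2? yes. Count so far: 1
Gen 2: crossing 3x2. Involves strand 2? yes. Count so far: 2
Gen 3: crossing 2x3. Involves strand 2? yes. Count so far: 3
Gen 4: crossing 4x5. Involves strand 2? no. Count so far: 3
Gen 5: crossing 1x3. Involves strand 2? no. Count so far: 3
Gen 6: crossing 1x2. Involves strand 2? yes. Count so far: 4
Gen 7: crossing 5x4. Involves strand 2? no. Count so far: 4

Answer: 4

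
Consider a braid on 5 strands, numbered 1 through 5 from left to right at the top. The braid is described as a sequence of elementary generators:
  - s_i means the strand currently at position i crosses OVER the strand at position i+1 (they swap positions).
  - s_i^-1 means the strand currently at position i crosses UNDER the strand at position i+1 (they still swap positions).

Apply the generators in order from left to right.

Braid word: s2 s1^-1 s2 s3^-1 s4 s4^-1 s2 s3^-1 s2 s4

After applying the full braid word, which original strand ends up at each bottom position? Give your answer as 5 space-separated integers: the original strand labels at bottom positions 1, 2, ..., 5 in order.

Gen 1 (s2): strand 2 crosses over strand 3. Perm now: [1 3 2 4 5]
Gen 2 (s1^-1): strand 1 crosses under strand 3. Perm now: [3 1 2 4 5]
Gen 3 (s2): strand 1 crosses over strand 2. Perm now: [3 2 1 4 5]
Gen 4 (s3^-1): strand 1 crosses under strand 4. Perm now: [3 2 4 1 5]
Gen 5 (s4): strand 1 crosses over strand 5. Perm now: [3 2 4 5 1]
Gen 6 (s4^-1): strand 5 crosses under strand 1. Perm now: [3 2 4 1 5]
Gen 7 (s2): strand 2 crosses over strand 4. Perm now: [3 4 2 1 5]
Gen 8 (s3^-1): strand 2 crosses under strand 1. Perm now: [3 4 1 2 5]
Gen 9 (s2): strand 4 crosses over strand 1. Perm now: [3 1 4 2 5]
Gen 10 (s4): strand 2 crosses over strand 5. Perm now: [3 1 4 5 2]

Answer: 3 1 4 5 2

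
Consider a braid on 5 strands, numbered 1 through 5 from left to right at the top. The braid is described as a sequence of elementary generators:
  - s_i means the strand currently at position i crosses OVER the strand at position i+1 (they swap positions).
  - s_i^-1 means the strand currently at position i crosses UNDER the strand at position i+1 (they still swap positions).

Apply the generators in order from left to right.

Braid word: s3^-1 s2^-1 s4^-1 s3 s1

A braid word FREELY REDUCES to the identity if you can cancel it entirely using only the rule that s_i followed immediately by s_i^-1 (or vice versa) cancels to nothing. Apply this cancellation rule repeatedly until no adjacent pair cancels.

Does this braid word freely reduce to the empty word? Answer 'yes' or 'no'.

Answer: no

Derivation:
Gen 1 (s3^-1): push. Stack: [s3^-1]
Gen 2 (s2^-1): push. Stack: [s3^-1 s2^-1]
Gen 3 (s4^-1): push. Stack: [s3^-1 s2^-1 s4^-1]
Gen 4 (s3): push. Stack: [s3^-1 s2^-1 s4^-1 s3]
Gen 5 (s1): push. Stack: [s3^-1 s2^-1 s4^-1 s3 s1]
Reduced word: s3^-1 s2^-1 s4^-1 s3 s1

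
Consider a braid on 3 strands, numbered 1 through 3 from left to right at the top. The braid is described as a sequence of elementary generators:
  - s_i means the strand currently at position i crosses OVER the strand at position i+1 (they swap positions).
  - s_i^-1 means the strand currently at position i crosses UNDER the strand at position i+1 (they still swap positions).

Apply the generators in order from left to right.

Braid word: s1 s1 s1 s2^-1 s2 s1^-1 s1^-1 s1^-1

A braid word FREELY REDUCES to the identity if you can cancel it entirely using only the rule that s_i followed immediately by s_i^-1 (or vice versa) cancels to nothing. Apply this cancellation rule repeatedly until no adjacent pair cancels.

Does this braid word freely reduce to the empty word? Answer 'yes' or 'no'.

Gen 1 (s1): push. Stack: [s1]
Gen 2 (s1): push. Stack: [s1 s1]
Gen 3 (s1): push. Stack: [s1 s1 s1]
Gen 4 (s2^-1): push. Stack: [s1 s1 s1 s2^-1]
Gen 5 (s2): cancels prior s2^-1. Stack: [s1 s1 s1]
Gen 6 (s1^-1): cancels prior s1. Stack: [s1 s1]
Gen 7 (s1^-1): cancels prior s1. Stack: [s1]
Gen 8 (s1^-1): cancels prior s1. Stack: []
Reduced word: (empty)

Answer: yes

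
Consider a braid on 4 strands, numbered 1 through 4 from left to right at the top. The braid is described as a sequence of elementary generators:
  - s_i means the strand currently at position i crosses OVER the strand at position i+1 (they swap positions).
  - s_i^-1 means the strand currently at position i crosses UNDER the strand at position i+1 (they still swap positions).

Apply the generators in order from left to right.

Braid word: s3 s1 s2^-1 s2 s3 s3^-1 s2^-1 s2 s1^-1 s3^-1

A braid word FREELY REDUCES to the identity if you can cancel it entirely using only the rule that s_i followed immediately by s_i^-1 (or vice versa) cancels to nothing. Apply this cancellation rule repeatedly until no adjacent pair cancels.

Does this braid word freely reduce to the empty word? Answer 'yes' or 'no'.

Gen 1 (s3): push. Stack: [s3]
Gen 2 (s1): push. Stack: [s3 s1]
Gen 3 (s2^-1): push. Stack: [s3 s1 s2^-1]
Gen 4 (s2): cancels prior s2^-1. Stack: [s3 s1]
Gen 5 (s3): push. Stack: [s3 s1 s3]
Gen 6 (s3^-1): cancels prior s3. Stack: [s3 s1]
Gen 7 (s2^-1): push. Stack: [s3 s1 s2^-1]
Gen 8 (s2): cancels prior s2^-1. Stack: [s3 s1]
Gen 9 (s1^-1): cancels prior s1. Stack: [s3]
Gen 10 (s3^-1): cancels prior s3. Stack: []
Reduced word: (empty)

Answer: yes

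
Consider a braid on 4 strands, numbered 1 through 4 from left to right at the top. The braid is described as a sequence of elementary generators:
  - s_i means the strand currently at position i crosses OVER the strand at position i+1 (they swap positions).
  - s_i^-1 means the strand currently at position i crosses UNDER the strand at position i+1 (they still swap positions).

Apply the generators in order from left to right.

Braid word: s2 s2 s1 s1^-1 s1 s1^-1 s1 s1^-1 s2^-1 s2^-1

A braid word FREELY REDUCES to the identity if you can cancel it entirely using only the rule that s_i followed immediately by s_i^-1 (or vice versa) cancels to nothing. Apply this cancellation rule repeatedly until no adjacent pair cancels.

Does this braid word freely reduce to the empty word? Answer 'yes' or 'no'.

Answer: yes

Derivation:
Gen 1 (s2): push. Stack: [s2]
Gen 2 (s2): push. Stack: [s2 s2]
Gen 3 (s1): push. Stack: [s2 s2 s1]
Gen 4 (s1^-1): cancels prior s1. Stack: [s2 s2]
Gen 5 (s1): push. Stack: [s2 s2 s1]
Gen 6 (s1^-1): cancels prior s1. Stack: [s2 s2]
Gen 7 (s1): push. Stack: [s2 s2 s1]
Gen 8 (s1^-1): cancels prior s1. Stack: [s2 s2]
Gen 9 (s2^-1): cancels prior s2. Stack: [s2]
Gen 10 (s2^-1): cancels prior s2. Stack: []
Reduced word: (empty)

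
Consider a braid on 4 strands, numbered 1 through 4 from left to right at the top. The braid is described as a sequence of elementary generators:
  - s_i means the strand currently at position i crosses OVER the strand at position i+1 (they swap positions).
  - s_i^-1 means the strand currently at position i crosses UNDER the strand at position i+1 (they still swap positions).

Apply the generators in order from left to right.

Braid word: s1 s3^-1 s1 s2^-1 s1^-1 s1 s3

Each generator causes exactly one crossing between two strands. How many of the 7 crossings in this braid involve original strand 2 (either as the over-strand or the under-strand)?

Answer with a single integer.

Gen 1: crossing 1x2. Involves strand 2? yes. Count so far: 1
Gen 2: crossing 3x4. Involves strand 2? no. Count so far: 1
Gen 3: crossing 2x1. Involves strand 2? yes. Count so far: 2
Gen 4: crossing 2x4. Involves strand 2? yes. Count so far: 3
Gen 5: crossing 1x4. Involves strand 2? no. Count so far: 3
Gen 6: crossing 4x1. Involves strand 2? no. Count so far: 3
Gen 7: crossing 2x3. Involves strand 2? yes. Count so far: 4

Answer: 4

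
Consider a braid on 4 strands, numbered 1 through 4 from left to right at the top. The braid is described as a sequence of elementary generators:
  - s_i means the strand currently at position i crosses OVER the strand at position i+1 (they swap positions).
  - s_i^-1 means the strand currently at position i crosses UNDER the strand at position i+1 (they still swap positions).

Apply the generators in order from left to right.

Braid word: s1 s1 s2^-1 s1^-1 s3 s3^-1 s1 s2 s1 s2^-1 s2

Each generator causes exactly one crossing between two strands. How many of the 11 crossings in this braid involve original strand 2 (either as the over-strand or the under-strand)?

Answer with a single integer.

Answer: 7

Derivation:
Gen 1: crossing 1x2. Involves strand 2? yes. Count so far: 1
Gen 2: crossing 2x1. Involves strand 2? yes. Count so far: 2
Gen 3: crossing 2x3. Involves strand 2? yes. Count so far: 3
Gen 4: crossing 1x3. Involves strand 2? no. Count so far: 3
Gen 5: crossing 2x4. Involves strand 2? yes. Count so far: 4
Gen 6: crossing 4x2. Involves strand 2? yes. Count so far: 5
Gen 7: crossing 3x1. Involves strand 2? no. Count so far: 5
Gen 8: crossing 3x2. Involves strand 2? yes. Count so far: 6
Gen 9: crossing 1x2. Involves strand 2? yes. Count so far: 7
Gen 10: crossing 1x3. Involves strand 2? no. Count so far: 7
Gen 11: crossing 3x1. Involves strand 2? no. Count so far: 7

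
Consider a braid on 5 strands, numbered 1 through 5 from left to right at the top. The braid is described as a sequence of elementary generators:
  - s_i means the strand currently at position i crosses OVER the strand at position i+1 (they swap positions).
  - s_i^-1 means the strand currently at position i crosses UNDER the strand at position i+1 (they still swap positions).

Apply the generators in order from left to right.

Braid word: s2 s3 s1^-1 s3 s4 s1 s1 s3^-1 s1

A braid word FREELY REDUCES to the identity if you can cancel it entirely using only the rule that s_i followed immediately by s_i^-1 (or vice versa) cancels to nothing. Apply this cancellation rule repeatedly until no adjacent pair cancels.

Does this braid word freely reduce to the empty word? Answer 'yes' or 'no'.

Answer: no

Derivation:
Gen 1 (s2): push. Stack: [s2]
Gen 2 (s3): push. Stack: [s2 s3]
Gen 3 (s1^-1): push. Stack: [s2 s3 s1^-1]
Gen 4 (s3): push. Stack: [s2 s3 s1^-1 s3]
Gen 5 (s4): push. Stack: [s2 s3 s1^-1 s3 s4]
Gen 6 (s1): push. Stack: [s2 s3 s1^-1 s3 s4 s1]
Gen 7 (s1): push. Stack: [s2 s3 s1^-1 s3 s4 s1 s1]
Gen 8 (s3^-1): push. Stack: [s2 s3 s1^-1 s3 s4 s1 s1 s3^-1]
Gen 9 (s1): push. Stack: [s2 s3 s1^-1 s3 s4 s1 s1 s3^-1 s1]
Reduced word: s2 s3 s1^-1 s3 s4 s1 s1 s3^-1 s1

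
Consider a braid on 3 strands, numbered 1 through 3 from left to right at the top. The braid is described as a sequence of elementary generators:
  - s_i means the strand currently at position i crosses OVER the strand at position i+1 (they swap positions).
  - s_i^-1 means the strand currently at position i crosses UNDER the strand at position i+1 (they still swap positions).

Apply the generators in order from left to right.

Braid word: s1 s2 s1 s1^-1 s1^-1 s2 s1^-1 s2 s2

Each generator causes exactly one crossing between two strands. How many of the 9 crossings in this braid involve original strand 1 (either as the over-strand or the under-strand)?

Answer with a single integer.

Answer: 4

Derivation:
Gen 1: crossing 1x2. Involves strand 1? yes. Count so far: 1
Gen 2: crossing 1x3. Involves strand 1? yes. Count so far: 2
Gen 3: crossing 2x3. Involves strand 1? no. Count so far: 2
Gen 4: crossing 3x2. Involves strand 1? no. Count so far: 2
Gen 5: crossing 2x3. Involves strand 1? no. Count so far: 2
Gen 6: crossing 2x1. Involves strand 1? yes. Count so far: 3
Gen 7: crossing 3x1. Involves strand 1? yes. Count so far: 4
Gen 8: crossing 3x2. Involves strand 1? no. Count so far: 4
Gen 9: crossing 2x3. Involves strand 1? no. Count so far: 4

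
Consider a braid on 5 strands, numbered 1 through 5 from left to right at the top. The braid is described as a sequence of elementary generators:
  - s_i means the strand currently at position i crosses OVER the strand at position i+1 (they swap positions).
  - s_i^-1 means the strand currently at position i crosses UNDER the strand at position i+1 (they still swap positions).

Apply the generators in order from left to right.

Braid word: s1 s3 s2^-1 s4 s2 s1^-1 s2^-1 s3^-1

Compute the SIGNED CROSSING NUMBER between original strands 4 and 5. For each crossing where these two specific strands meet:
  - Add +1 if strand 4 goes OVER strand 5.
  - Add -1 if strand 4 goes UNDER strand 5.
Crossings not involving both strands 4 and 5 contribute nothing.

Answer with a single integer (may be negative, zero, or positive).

Gen 1: crossing 1x2. Both 4&5? no. Sum: 0
Gen 2: crossing 3x4. Both 4&5? no. Sum: 0
Gen 3: crossing 1x4. Both 4&5? no. Sum: 0
Gen 4: crossing 3x5. Both 4&5? no. Sum: 0
Gen 5: crossing 4x1. Both 4&5? no. Sum: 0
Gen 6: crossing 2x1. Both 4&5? no. Sum: 0
Gen 7: crossing 2x4. Both 4&5? no. Sum: 0
Gen 8: crossing 2x5. Both 4&5? no. Sum: 0

Answer: 0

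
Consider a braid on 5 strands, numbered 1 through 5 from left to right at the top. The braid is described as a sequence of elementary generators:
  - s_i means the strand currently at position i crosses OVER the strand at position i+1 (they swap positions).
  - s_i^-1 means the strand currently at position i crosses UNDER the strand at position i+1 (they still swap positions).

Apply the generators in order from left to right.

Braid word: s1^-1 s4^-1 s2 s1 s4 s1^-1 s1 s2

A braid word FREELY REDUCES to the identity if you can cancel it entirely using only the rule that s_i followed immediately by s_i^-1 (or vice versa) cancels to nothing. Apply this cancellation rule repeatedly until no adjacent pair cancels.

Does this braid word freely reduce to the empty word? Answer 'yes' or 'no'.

Gen 1 (s1^-1): push. Stack: [s1^-1]
Gen 2 (s4^-1): push. Stack: [s1^-1 s4^-1]
Gen 3 (s2): push. Stack: [s1^-1 s4^-1 s2]
Gen 4 (s1): push. Stack: [s1^-1 s4^-1 s2 s1]
Gen 5 (s4): push. Stack: [s1^-1 s4^-1 s2 s1 s4]
Gen 6 (s1^-1): push. Stack: [s1^-1 s4^-1 s2 s1 s4 s1^-1]
Gen 7 (s1): cancels prior s1^-1. Stack: [s1^-1 s4^-1 s2 s1 s4]
Gen 8 (s2): push. Stack: [s1^-1 s4^-1 s2 s1 s4 s2]
Reduced word: s1^-1 s4^-1 s2 s1 s4 s2

Answer: no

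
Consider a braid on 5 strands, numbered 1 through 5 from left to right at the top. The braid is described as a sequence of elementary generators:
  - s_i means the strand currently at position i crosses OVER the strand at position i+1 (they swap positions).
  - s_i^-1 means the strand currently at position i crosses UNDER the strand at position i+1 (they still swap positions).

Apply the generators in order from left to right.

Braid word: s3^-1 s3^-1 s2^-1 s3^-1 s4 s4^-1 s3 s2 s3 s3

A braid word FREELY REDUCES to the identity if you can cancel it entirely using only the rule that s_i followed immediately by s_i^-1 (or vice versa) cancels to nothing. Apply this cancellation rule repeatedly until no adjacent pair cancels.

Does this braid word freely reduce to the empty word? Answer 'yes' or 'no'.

Answer: yes

Derivation:
Gen 1 (s3^-1): push. Stack: [s3^-1]
Gen 2 (s3^-1): push. Stack: [s3^-1 s3^-1]
Gen 3 (s2^-1): push. Stack: [s3^-1 s3^-1 s2^-1]
Gen 4 (s3^-1): push. Stack: [s3^-1 s3^-1 s2^-1 s3^-1]
Gen 5 (s4): push. Stack: [s3^-1 s3^-1 s2^-1 s3^-1 s4]
Gen 6 (s4^-1): cancels prior s4. Stack: [s3^-1 s3^-1 s2^-1 s3^-1]
Gen 7 (s3): cancels prior s3^-1. Stack: [s3^-1 s3^-1 s2^-1]
Gen 8 (s2): cancels prior s2^-1. Stack: [s3^-1 s3^-1]
Gen 9 (s3): cancels prior s3^-1. Stack: [s3^-1]
Gen 10 (s3): cancels prior s3^-1. Stack: []
Reduced word: (empty)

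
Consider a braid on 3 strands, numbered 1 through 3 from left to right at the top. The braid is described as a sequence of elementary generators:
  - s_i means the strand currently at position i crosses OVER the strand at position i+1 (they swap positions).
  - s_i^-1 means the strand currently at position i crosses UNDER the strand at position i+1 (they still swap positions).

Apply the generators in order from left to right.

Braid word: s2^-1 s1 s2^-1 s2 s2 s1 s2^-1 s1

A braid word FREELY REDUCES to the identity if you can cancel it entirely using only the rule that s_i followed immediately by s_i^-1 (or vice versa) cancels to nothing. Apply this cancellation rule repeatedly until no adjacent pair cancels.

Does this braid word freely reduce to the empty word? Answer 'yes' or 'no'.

Gen 1 (s2^-1): push. Stack: [s2^-1]
Gen 2 (s1): push. Stack: [s2^-1 s1]
Gen 3 (s2^-1): push. Stack: [s2^-1 s1 s2^-1]
Gen 4 (s2): cancels prior s2^-1. Stack: [s2^-1 s1]
Gen 5 (s2): push. Stack: [s2^-1 s1 s2]
Gen 6 (s1): push. Stack: [s2^-1 s1 s2 s1]
Gen 7 (s2^-1): push. Stack: [s2^-1 s1 s2 s1 s2^-1]
Gen 8 (s1): push. Stack: [s2^-1 s1 s2 s1 s2^-1 s1]
Reduced word: s2^-1 s1 s2 s1 s2^-1 s1

Answer: no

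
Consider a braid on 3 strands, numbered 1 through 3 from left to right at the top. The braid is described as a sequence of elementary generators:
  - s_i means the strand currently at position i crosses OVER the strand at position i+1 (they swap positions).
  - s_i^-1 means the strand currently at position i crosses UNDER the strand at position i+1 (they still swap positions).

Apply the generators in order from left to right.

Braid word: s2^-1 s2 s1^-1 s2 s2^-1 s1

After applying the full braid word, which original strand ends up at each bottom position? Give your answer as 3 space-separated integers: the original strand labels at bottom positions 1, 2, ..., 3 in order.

Answer: 1 2 3

Derivation:
Gen 1 (s2^-1): strand 2 crosses under strand 3. Perm now: [1 3 2]
Gen 2 (s2): strand 3 crosses over strand 2. Perm now: [1 2 3]
Gen 3 (s1^-1): strand 1 crosses under strand 2. Perm now: [2 1 3]
Gen 4 (s2): strand 1 crosses over strand 3. Perm now: [2 3 1]
Gen 5 (s2^-1): strand 3 crosses under strand 1. Perm now: [2 1 3]
Gen 6 (s1): strand 2 crosses over strand 1. Perm now: [1 2 3]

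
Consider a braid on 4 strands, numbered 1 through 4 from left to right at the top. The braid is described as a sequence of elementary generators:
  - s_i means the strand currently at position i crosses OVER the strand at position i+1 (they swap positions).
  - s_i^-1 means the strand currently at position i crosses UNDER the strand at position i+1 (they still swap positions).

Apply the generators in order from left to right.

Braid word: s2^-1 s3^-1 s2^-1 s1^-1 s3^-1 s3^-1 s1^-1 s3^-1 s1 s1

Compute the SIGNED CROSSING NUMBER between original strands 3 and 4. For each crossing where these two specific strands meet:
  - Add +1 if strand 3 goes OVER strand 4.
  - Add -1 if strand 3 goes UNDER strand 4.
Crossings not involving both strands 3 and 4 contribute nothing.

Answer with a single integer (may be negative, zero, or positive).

Gen 1: crossing 2x3. Both 3&4? no. Sum: 0
Gen 2: crossing 2x4. Both 3&4? no. Sum: 0
Gen 3: 3 under 4. Both 3&4? yes. Contrib: -1. Sum: -1
Gen 4: crossing 1x4. Both 3&4? no. Sum: -1
Gen 5: crossing 3x2. Both 3&4? no. Sum: -1
Gen 6: crossing 2x3. Both 3&4? no. Sum: -1
Gen 7: crossing 4x1. Both 3&4? no. Sum: -1
Gen 8: crossing 3x2. Both 3&4? no. Sum: -1
Gen 9: crossing 1x4. Both 3&4? no. Sum: -1
Gen 10: crossing 4x1. Both 3&4? no. Sum: -1

Answer: -1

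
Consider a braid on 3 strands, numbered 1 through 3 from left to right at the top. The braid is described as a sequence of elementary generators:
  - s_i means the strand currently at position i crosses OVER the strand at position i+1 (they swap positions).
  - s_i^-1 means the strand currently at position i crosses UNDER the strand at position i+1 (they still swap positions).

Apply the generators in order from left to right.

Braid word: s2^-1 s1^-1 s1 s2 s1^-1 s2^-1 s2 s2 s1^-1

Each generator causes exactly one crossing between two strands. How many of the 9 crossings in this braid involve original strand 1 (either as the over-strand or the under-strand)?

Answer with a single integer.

Answer: 6

Derivation:
Gen 1: crossing 2x3. Involves strand 1? no. Count so far: 0
Gen 2: crossing 1x3. Involves strand 1? yes. Count so far: 1
Gen 3: crossing 3x1. Involves strand 1? yes. Count so far: 2
Gen 4: crossing 3x2. Involves strand 1? no. Count so far: 2
Gen 5: crossing 1x2. Involves strand 1? yes. Count so far: 3
Gen 6: crossing 1x3. Involves strand 1? yes. Count so far: 4
Gen 7: crossing 3x1. Involves strand 1? yes. Count so far: 5
Gen 8: crossing 1x3. Involves strand 1? yes. Count so far: 6
Gen 9: crossing 2x3. Involves strand 1? no. Count so far: 6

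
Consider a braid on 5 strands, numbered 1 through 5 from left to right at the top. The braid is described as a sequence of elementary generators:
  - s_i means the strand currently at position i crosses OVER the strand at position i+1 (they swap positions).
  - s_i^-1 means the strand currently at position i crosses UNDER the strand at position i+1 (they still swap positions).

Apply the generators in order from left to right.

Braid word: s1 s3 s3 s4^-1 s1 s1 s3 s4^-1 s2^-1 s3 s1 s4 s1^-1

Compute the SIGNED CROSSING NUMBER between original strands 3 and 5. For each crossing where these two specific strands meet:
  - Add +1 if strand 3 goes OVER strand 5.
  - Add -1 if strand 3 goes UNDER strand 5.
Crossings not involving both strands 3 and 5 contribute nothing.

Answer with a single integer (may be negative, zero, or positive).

Answer: 1

Derivation:
Gen 1: crossing 1x2. Both 3&5? no. Sum: 0
Gen 2: crossing 3x4. Both 3&5? no. Sum: 0
Gen 3: crossing 4x3. Both 3&5? no. Sum: 0
Gen 4: crossing 4x5. Both 3&5? no. Sum: 0
Gen 5: crossing 2x1. Both 3&5? no. Sum: 0
Gen 6: crossing 1x2. Both 3&5? no. Sum: 0
Gen 7: 3 over 5. Both 3&5? yes. Contrib: +1. Sum: 1
Gen 8: crossing 3x4. Both 3&5? no. Sum: 1
Gen 9: crossing 1x5. Both 3&5? no. Sum: 1
Gen 10: crossing 1x4. Both 3&5? no. Sum: 1
Gen 11: crossing 2x5. Both 3&5? no. Sum: 1
Gen 12: crossing 1x3. Both 3&5? no. Sum: 1
Gen 13: crossing 5x2. Both 3&5? no. Sum: 1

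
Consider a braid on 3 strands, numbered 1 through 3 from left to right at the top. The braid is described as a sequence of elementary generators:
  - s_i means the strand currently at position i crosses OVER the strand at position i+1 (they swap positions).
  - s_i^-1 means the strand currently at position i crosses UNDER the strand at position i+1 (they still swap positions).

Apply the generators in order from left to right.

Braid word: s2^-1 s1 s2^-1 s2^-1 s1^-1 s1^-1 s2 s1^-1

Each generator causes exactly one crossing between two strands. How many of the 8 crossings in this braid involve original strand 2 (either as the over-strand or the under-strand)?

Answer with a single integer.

Gen 1: crossing 2x3. Involves strand 2? yes. Count so far: 1
Gen 2: crossing 1x3. Involves strand 2? no. Count so far: 1
Gen 3: crossing 1x2. Involves strand 2? yes. Count so far: 2
Gen 4: crossing 2x1. Involves strand 2? yes. Count so far: 3
Gen 5: crossing 3x1. Involves strand 2? no. Count so far: 3
Gen 6: crossing 1x3. Involves strand 2? no. Count so far: 3
Gen 7: crossing 1x2. Involves strand 2? yes. Count so far: 4
Gen 8: crossing 3x2. Involves strand 2? yes. Count so far: 5

Answer: 5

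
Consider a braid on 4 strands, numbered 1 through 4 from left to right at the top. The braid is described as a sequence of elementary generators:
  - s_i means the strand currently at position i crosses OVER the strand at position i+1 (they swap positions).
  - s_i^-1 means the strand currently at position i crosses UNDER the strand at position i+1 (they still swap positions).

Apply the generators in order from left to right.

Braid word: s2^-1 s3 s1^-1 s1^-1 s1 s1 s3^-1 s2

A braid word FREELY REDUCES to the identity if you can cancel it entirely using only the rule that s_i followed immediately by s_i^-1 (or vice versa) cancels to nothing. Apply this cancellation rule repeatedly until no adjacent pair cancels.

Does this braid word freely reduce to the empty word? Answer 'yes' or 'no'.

Gen 1 (s2^-1): push. Stack: [s2^-1]
Gen 2 (s3): push. Stack: [s2^-1 s3]
Gen 3 (s1^-1): push. Stack: [s2^-1 s3 s1^-1]
Gen 4 (s1^-1): push. Stack: [s2^-1 s3 s1^-1 s1^-1]
Gen 5 (s1): cancels prior s1^-1. Stack: [s2^-1 s3 s1^-1]
Gen 6 (s1): cancels prior s1^-1. Stack: [s2^-1 s3]
Gen 7 (s3^-1): cancels prior s3. Stack: [s2^-1]
Gen 8 (s2): cancels prior s2^-1. Stack: []
Reduced word: (empty)

Answer: yes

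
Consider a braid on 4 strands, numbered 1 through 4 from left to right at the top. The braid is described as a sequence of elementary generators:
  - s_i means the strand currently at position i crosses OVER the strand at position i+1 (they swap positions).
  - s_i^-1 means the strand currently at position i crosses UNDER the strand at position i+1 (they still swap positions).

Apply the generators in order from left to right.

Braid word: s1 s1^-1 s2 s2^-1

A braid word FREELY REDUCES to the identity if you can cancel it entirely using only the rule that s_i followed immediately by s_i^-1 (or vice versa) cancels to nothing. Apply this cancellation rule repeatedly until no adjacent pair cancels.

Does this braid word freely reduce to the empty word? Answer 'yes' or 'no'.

Answer: yes

Derivation:
Gen 1 (s1): push. Stack: [s1]
Gen 2 (s1^-1): cancels prior s1. Stack: []
Gen 3 (s2): push. Stack: [s2]
Gen 4 (s2^-1): cancels prior s2. Stack: []
Reduced word: (empty)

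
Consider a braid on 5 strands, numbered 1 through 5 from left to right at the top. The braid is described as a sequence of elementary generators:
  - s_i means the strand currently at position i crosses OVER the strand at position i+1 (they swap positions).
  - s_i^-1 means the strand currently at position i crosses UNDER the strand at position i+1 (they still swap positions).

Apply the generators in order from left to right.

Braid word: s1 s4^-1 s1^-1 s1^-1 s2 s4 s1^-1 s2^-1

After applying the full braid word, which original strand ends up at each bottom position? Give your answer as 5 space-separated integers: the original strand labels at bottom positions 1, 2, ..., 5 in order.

Gen 1 (s1): strand 1 crosses over strand 2. Perm now: [2 1 3 4 5]
Gen 2 (s4^-1): strand 4 crosses under strand 5. Perm now: [2 1 3 5 4]
Gen 3 (s1^-1): strand 2 crosses under strand 1. Perm now: [1 2 3 5 4]
Gen 4 (s1^-1): strand 1 crosses under strand 2. Perm now: [2 1 3 5 4]
Gen 5 (s2): strand 1 crosses over strand 3. Perm now: [2 3 1 5 4]
Gen 6 (s4): strand 5 crosses over strand 4. Perm now: [2 3 1 4 5]
Gen 7 (s1^-1): strand 2 crosses under strand 3. Perm now: [3 2 1 4 5]
Gen 8 (s2^-1): strand 2 crosses under strand 1. Perm now: [3 1 2 4 5]

Answer: 3 1 2 4 5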